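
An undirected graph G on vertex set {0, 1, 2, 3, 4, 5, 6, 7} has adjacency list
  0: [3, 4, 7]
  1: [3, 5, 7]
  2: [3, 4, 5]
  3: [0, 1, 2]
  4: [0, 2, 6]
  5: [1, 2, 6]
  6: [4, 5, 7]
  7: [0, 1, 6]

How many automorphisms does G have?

48

G is 3-regular and bipartite on 2^3 = 8 vertices with girth 4; it is the hypercube graph Q_3. The symmetry group of the 3-cube is the hyperoctahedral group B_3 = Z_2 ≀ S_3, of order 2^3·3! = 48.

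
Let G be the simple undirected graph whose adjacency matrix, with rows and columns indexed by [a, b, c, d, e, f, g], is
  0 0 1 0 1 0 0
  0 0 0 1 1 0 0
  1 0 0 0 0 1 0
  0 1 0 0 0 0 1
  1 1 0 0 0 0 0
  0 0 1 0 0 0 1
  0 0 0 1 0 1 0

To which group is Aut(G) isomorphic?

G is 2-regular and connected on 7 vertices, i.e. the cycle C_7. The automorphisms of the 7-cycle are exactly the symmetries of a regular 7-gon: the dihedral group D_7, |D_7| = 14.

D_7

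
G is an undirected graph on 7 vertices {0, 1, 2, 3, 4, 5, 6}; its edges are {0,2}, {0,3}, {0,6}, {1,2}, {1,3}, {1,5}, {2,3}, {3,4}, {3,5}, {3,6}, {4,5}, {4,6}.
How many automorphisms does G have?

12

Vertex 3 is the unique vertex of degree 6; the remaining 6 vertices each have degree 3 and induce a cycle, so G is the wheel on 7 vertices with hub 3. With the hub fixed, the remaining symmetry is that of the rim cycle C_6, giving the dihedral group D_6.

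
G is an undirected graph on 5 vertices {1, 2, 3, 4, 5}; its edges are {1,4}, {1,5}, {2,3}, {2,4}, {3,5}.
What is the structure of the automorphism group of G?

Every vertex has degree 2 and the graph is connected, so G is the 5-cycle C_5. The automorphisms of the 5-cycle are exactly the symmetries of a regular 5-gon: the dihedral group D_5, |D_5| = 10.

D_5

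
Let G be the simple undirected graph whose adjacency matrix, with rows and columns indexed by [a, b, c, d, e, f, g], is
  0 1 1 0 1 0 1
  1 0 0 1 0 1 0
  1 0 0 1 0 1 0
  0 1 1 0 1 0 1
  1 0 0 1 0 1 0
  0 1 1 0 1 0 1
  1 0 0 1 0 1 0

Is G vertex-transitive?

Automorphisms preserve degree, but G has vertices of degree 3 and vertices of degree 4; no automorphism maps one to the other, so G is not vertex-transitive.

No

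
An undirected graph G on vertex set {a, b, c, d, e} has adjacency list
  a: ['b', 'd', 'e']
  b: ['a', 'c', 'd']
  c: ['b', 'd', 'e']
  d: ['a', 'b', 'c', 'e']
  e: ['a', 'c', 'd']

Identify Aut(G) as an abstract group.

D_4

Vertex d is the unique vertex of degree 4; the remaining 4 vertices each have degree 3 and induce a cycle, so G is the wheel on 5 vertices with hub d. With the hub fixed, the remaining symmetry is that of the rim cycle C_4, giving the dihedral group D_4.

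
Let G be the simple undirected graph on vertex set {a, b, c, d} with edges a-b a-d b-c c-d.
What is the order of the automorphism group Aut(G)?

8

G is 2-regular and bipartite on 2^2 = 4 vertices with girth 4; it is the hypercube graph Q_2. Aut(Q_2) consists of the signed permutations of the 2 coordinate axes: 2! permutations times 2^2 sign flips, so |Aut| = 2^2·2! = 8.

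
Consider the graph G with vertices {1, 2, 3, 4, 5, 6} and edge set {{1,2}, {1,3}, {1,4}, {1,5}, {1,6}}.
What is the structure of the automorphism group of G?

the symmetric group on 5 letters

Vertex 1 has degree 5 and every other vertex has degree 1, so G is the star K_{1,5} with centre 1. Any automorphism fixes the centre and permutes the 5 leaves freely, so Aut(G) ≅ S_5 of order 5! = 120.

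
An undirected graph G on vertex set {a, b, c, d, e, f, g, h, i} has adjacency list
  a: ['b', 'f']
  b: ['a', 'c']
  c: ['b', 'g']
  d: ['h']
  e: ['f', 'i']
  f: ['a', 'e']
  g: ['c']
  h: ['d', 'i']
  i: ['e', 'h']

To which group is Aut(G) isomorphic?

The degree sequence is [2, 2, 2, 1, 2, 2, 1, 2, 2]; the two degree-1 vertices d and g are the ends of a path, so G = P_9. The only nontrivial automorphism of a path is the end-to-end reflection, so Aut(G) ≅ Z_2.

the cyclic group of order 2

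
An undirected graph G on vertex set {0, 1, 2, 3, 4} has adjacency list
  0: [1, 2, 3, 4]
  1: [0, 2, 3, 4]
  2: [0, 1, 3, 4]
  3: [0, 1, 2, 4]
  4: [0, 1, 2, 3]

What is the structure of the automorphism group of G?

the symmetric group on 5 letters

All 5 vertices are pairwise adjacent: G = K_5. Every bijection on the vertex set is an automorphism of K_5; hence Aut(K_5) ≅ S_5, order 120.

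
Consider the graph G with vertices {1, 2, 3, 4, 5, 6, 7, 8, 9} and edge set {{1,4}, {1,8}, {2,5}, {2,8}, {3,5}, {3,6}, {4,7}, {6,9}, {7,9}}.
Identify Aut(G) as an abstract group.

D_9

Every vertex has degree 2 and the graph is connected, so G is the 9-cycle C_9. C_9 has 9 rotations and 9 reflections, so Aut(C_9) ≅ D_9 of order 18.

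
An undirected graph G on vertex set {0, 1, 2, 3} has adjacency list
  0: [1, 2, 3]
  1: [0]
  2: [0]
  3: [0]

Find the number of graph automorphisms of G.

Vertex 0 has degree 3 and every other vertex has degree 1, so G is the star K_{1,3} with centre 0. The 3 leaves are pairwise interchangeable while the centre is fixed, giving Aut(G) = S_3.

6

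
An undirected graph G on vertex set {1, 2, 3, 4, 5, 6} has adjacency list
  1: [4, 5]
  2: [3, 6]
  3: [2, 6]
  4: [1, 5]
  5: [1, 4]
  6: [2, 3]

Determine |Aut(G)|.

G has two connected components, {1, 4, 5} and {2, 3, 6}; each is 2-regular, so G = C_3 ⊔ C_3. Aut of a disjoint union of two copies of C_3 is the wreath product D_3 ≀ Z_2, of order 2·6² = 72.

72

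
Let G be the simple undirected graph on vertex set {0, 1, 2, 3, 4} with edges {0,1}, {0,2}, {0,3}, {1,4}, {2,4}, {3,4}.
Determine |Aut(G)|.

The vertices split by degree into {0, 4} (degree 3) and {1, 2, 3} (degree 2); every edge runs between the two parts, so G is the complete bipartite graph K_{2,3}. Automorphisms preserve the bipartition setwise (since the parts differ in size) and act as S_2 × S_3 within it; |Aut| = 12.

12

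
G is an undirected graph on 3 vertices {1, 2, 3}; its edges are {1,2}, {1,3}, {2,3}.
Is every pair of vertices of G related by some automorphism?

All 3 vertices are pairwise adjacent: G = K_3. Every bijection on the vertex set is an automorphism of K_3; hence Aut(K_3) ≅ S_3, order 6. Under this action every vertex can be carried to every other, so G is vertex-transitive.

Yes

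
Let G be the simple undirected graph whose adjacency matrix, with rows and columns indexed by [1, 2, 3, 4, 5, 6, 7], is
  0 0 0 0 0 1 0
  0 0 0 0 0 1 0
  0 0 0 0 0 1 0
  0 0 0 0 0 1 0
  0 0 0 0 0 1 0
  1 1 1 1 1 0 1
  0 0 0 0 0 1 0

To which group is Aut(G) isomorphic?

Vertex 6 has degree 6 and every other vertex has degree 1, so G is the star K_{1,6} with centre 6. The 6 leaves are pairwise interchangeable while the centre is fixed, giving Aut(G) = S_6.

S_6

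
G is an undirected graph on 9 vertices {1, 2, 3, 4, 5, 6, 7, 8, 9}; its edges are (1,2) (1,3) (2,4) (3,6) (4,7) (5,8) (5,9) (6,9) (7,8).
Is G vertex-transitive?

Yes

Every vertex has degree 2 and the graph is connected, so G is the 9-cycle C_9. C_9 has 9 rotations and 9 reflections, so Aut(C_9) ≅ D_9 of order 18. This group acts transitively on the 9 vertices.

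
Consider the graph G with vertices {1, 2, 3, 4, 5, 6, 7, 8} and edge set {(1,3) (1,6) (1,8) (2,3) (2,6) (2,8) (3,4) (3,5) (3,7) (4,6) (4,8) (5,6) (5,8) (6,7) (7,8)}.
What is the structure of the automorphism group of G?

The vertices split by degree into {3, 6, 8} (degree 5) and {1, 2, 4, 5, 7} (degree 3); every edge runs between the two parts, so G is the complete bipartite graph K_{3,5}. Automorphisms preserve the bipartition setwise (since the parts differ in size) and act as S_3 × S_5 within it; |Aut| = 720.

S_3 × S_5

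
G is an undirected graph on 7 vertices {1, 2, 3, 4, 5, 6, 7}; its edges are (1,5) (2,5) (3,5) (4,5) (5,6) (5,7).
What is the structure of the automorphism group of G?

S_6

Vertex 5 has degree 6 and every other vertex has degree 1, so G is the star K_{1,6} with centre 5. Any automorphism fixes the centre and permutes the 6 leaves freely, so Aut(G) ≅ S_6 of order 6! = 720.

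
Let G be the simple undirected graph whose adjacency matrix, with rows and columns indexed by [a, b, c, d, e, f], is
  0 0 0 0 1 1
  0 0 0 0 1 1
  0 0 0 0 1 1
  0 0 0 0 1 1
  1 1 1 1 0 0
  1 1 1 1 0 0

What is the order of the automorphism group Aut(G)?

The vertices split by degree into {e, f} (degree 4) and {a, b, c, d} (degree 2); every edge runs between the two parts, so G is the complete bipartite graph K_{2,4}. Automorphisms preserve the bipartition setwise (since the parts differ in size) and act as S_2 × S_4 within it; |Aut| = 48.

48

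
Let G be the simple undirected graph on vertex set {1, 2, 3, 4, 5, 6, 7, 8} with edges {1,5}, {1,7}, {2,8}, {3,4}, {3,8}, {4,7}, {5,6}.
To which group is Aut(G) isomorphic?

The degree sequence is [2, 1, 2, 2, 2, 1, 2, 2]; the two degree-1 vertices 2 and 6 are the ends of a path, so G = P_8. The only nontrivial automorphism of a path is the end-to-end reflection, so Aut(G) ≅ Z_2.

C_2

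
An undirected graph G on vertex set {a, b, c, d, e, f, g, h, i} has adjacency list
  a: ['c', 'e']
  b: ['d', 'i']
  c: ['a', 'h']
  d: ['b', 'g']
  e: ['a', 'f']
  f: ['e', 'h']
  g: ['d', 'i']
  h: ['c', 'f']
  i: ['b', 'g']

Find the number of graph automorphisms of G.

80

G has two connected components, {a, c, e, f, h} and {b, d, g, i}; each is 2-regular, so G = C_5 ⊔ C_4. No automorphism exchanges components of different sizes, hence Aut(G) is the direct product D_4 × D_5, order 80.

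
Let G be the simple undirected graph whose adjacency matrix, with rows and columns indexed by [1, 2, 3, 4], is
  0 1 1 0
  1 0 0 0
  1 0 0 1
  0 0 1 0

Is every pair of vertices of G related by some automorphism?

Automorphisms preserve degree, but G has vertices of degree 1 and vertices of degree 2; no automorphism maps one to the other, so G is not vertex-transitive.

No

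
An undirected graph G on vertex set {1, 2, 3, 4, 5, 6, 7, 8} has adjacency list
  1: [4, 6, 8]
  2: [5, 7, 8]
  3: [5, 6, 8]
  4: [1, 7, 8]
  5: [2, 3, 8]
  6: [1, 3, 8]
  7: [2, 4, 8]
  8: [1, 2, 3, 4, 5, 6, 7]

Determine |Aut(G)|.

Vertex 8 is the unique vertex of degree 7; the remaining 7 vertices each have degree 3 and induce a cycle, so G is the wheel on 8 vertices with hub 8. With the hub fixed, the remaining symmetry is that of the rim cycle C_7, giving the dihedral group D_7.

14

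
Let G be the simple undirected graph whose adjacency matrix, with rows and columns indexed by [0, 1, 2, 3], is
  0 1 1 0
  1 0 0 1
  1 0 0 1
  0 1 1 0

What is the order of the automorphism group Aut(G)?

G is 2-regular and bipartite with parts {0, 3} and {1, 2} (each part is independent and every cross-pair is an edge), so G = K_{2,2}. Aut(K_{2,2}) is the wreath product S_2 ≀ Z_2: permute within each part, then optionally swap the parts; |Aut| = 2·(2!)² = 8.

8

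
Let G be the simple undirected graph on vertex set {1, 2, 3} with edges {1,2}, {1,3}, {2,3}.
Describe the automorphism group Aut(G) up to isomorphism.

the symmetric group on 3 letters

All 3 vertices are pairwise adjacent: G = K_3. Every bijection on the vertex set is an automorphism of K_3; hence Aut(K_3) ≅ S_3, order 6.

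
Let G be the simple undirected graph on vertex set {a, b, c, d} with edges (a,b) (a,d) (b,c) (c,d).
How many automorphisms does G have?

8

G is 2-regular and bipartite on 2^2 = 4 vertices with girth 4; it is the hypercube graph Q_2. The symmetry group of the 2-cube is the hyperoctahedral group B_2 = Z_2 ≀ S_2, of order 2^2·2! = 8.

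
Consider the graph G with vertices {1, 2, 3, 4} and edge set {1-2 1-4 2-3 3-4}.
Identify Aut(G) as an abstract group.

G is 2-regular and bipartite with parts {2, 4} and {1, 3} (each part is independent and every cross-pair is an edge), so G = K_{2,2}. Each part can be permuted independently (S_2 × S_2) and the two equal-size parts can also be swapped, giving (S_2 × S_2) ⋊ Z_2 of order 2·(2!)² = 8.

S_2 ≀ Z_2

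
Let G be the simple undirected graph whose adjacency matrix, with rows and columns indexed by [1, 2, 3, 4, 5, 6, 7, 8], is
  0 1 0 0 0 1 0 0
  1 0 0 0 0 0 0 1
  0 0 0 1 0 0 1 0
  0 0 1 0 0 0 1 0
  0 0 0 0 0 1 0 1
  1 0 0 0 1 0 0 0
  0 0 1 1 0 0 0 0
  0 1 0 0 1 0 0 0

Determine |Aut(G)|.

G has two connected components, {1, 2, 5, 6, 8} and {3, 4, 7}; each is 2-regular, so G = C_5 ⊔ C_3. The components are non-isomorphic (different sizes), so Aut(G) = Aut(C_5) × Aut(C_3) = D_5 × D_3 of order 10·6 = 60.

60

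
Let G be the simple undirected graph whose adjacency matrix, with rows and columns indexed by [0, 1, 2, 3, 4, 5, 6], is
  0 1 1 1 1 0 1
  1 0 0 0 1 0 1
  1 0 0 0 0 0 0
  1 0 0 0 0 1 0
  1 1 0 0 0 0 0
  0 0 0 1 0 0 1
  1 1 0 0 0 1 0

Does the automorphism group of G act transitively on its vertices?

Vertex 0 is the only vertex of degree 5, so every automorphism fixes it; G is not vertex-transitive.

No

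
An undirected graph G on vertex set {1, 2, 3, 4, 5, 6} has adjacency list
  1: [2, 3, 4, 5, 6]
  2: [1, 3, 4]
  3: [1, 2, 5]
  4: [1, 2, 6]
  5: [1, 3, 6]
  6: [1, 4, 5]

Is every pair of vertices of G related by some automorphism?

No

Vertex 1 is the only vertex of degree 5, so every automorphism fixes it; G is not vertex-transitive.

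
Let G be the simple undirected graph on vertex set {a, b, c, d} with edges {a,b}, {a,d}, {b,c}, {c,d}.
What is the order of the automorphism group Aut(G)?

G is 2-regular and bipartite on 2^2 = 4 vertices with girth 4; it is the hypercube graph Q_2. The symmetry group of the 2-cube is the hyperoctahedral group B_2 = Z_2 ≀ S_2, of order 2^2·2! = 8.

8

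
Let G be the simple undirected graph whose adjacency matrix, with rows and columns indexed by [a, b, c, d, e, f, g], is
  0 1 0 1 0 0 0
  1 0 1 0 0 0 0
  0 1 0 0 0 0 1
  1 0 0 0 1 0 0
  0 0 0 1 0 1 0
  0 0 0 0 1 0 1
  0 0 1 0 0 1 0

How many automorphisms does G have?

14

Every vertex has degree 2 and the graph is connected, so G is the 7-cycle C_7. C_7 has 7 rotations and 7 reflections, so Aut(C_7) ≅ D_7 of order 14.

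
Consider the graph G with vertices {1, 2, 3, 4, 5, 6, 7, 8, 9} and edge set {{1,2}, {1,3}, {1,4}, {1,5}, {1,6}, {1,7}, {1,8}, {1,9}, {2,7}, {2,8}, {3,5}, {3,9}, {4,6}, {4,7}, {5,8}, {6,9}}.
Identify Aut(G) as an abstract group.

the dihedral group of order 16

Vertex 1 is the unique vertex of degree 8; the remaining 8 vertices each have degree 3 and induce a cycle, so G is the wheel on 9 vertices with hub 1. Every automorphism fixes the hub and acts on the rim 8-cycle, so Aut(G) ≅ Aut(C_8) = D_8 of order 16.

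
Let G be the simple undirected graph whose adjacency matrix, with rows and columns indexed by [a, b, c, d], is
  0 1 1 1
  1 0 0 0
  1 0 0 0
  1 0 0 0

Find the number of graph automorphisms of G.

Vertex a has degree 3 and every other vertex has degree 1, so G is the star K_{1,3} with centre a. The 3 leaves are pairwise interchangeable while the centre is fixed, giving Aut(G) = S_3.

6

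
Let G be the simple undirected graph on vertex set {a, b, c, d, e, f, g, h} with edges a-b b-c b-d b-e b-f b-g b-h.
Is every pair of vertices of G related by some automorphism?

Vertex b is the only vertex of degree 7, so every automorphism fixes it; G is not vertex-transitive.

No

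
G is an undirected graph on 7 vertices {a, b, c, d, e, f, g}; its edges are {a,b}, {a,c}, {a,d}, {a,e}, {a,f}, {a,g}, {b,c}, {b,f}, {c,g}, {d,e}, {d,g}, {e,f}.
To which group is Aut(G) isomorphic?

Vertex a is the unique vertex of degree 6; the remaining 6 vertices each have degree 3 and induce a cycle, so G is the wheel on 7 vertices with hub a. Every automorphism fixes the hub and acts on the rim 6-cycle, so Aut(G) ≅ Aut(C_6) = D_6 of order 12.

D_6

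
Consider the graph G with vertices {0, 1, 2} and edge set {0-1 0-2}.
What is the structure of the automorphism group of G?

The degree sequence is [2, 1, 1]; the two degree-1 vertices 1 and 2 are the ends of a path, so G = P_3. The only nontrivial automorphism of a path is the end-to-end reflection, so Aut(G) ≅ Z_2.

Z_2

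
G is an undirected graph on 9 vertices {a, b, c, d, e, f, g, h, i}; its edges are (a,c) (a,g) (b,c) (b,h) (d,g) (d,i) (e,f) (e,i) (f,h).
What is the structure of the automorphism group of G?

D_9

G is 2-regular and connected on 9 vertices, i.e. the cycle C_9. The automorphisms of the 9-cycle are exactly the symmetries of a regular 9-gon: the dihedral group D_9, |D_9| = 18.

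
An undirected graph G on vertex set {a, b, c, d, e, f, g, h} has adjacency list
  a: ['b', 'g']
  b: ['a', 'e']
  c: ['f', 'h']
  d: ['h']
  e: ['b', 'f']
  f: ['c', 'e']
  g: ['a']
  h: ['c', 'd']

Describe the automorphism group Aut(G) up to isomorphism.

the cyclic group of order 2

The degree sequence is [2, 2, 2, 1, 2, 2, 1, 2]; the two degree-1 vertices d and g are the ends of a path, so G = P_8. The only nontrivial automorphism of a path is the end-to-end reflection, so Aut(G) ≅ Z_2.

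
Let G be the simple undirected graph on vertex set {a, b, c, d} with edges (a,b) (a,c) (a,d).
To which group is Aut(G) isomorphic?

S_3

Vertex a has degree 3 and every other vertex has degree 1, so G is the star K_{1,3} with centre a. Any automorphism fixes the centre and permutes the 3 leaves freely, so Aut(G) ≅ S_3 of order 3! = 6.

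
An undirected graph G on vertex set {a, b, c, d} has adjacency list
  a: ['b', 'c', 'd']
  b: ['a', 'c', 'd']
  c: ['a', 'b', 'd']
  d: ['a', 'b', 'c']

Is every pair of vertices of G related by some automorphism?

Yes

Every vertex has degree 3, so G is the complete graph K_4. Every bijection on the vertex set is an automorphism of K_4; hence Aut(K_4) ≅ S_4, order 24. This group acts transitively on the 4 vertices.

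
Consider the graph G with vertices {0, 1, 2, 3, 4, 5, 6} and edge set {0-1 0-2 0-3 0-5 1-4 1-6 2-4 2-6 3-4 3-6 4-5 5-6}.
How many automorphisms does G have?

144

The vertices split by degree into {0, 4, 6} (degree 4) and {1, 2, 3, 5} (degree 3); every edge runs between the two parts, so G is the complete bipartite graph K_{3,4}. Automorphisms preserve the bipartition setwise (since the parts differ in size) and act as S_3 × S_4 within it; |Aut| = 144.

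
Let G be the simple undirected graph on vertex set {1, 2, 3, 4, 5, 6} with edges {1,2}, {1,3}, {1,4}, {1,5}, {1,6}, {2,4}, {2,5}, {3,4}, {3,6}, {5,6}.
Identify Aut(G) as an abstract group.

D_5

Vertex 1 is the unique vertex of degree 5; the remaining 5 vertices each have degree 3 and induce a cycle, so G is the wheel on 6 vertices with hub 1. With the hub fixed, the remaining symmetry is that of the rim cycle C_5, giving the dihedral group D_5.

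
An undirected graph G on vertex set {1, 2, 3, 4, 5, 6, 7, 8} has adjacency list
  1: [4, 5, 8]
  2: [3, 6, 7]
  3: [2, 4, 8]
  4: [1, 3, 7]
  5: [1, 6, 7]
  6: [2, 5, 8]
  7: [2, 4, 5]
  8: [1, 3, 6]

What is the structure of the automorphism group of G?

G is 3-regular and bipartite on 2^3 = 8 vertices with girth 4; it is the hypercube graph Q_3. The symmetry group of the 3-cube is the hyperoctahedral group B_3 = Z_2 ≀ S_3, of order 2^3·3! = 48.

the hyperoctahedral group B_3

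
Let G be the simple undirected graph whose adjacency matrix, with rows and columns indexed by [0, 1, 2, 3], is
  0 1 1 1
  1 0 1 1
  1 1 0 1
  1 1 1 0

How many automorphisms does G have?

24

Every vertex has degree 3, so G is the complete graph K_4. Any permutation of the 4 vertices preserves K_4, so Aut(K_4) = S_4 of order 4! = 24.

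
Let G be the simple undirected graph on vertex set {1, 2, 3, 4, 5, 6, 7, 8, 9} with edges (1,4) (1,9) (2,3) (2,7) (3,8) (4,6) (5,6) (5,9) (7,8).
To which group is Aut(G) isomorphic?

G has two connected components, {1, 4, 5, 6, 9} and {2, 3, 7, 8}; each is 2-regular, so G = C_5 ⊔ C_4. No automorphism exchanges components of different sizes, hence Aut(G) is the direct product D_4 × D_5, order 80.

D_4 × D_5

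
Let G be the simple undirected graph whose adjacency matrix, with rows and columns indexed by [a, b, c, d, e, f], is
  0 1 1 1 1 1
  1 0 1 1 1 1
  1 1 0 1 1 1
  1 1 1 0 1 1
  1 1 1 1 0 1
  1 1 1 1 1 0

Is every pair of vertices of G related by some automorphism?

Yes

All 6 vertices are pairwise adjacent: G = K_6. Every bijection on the vertex set is an automorphism of K_6; hence Aut(K_6) ≅ S_6, order 720. This group acts transitively on the 6 vertices.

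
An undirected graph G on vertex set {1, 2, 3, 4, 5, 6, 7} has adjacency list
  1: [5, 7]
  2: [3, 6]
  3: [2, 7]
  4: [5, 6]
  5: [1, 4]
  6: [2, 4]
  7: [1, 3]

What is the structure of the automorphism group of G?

G is 2-regular and connected on 7 vertices, i.e. the cycle C_7. C_7 has 7 rotations and 7 reflections, so Aut(C_7) ≅ D_7 of order 14.

the dihedral group of order 14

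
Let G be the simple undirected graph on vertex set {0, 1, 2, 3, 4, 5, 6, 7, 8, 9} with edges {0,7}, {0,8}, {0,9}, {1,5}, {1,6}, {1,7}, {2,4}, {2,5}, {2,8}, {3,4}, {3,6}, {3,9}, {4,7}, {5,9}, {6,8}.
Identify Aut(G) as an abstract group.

G is 3-regular on 10 vertices with no triangles and no 4-cycles (girth 5): this is the Petersen graph. Viewing the Petersen graph as the Kneser graph K(5,2) — vertices are 2-subsets of {1,…,5}, edges join disjoint pairs — its automorphisms are exactly the permutations of the 5-element set, so Aut ≅ S_5 of order 120.

the symmetric group S_5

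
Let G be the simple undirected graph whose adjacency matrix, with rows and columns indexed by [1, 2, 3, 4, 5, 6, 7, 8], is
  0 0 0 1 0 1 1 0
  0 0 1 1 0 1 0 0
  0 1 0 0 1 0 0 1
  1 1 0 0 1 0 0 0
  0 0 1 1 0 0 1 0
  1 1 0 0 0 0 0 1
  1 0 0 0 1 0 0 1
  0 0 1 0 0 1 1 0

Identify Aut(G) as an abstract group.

Z_2^3 ⋊ S_3

G is 3-regular and bipartite on 2^3 = 8 vertices with girth 4; it is the hypercube graph Q_3. Aut(Q_3) consists of the signed permutations of the 3 coordinate axes: 3! permutations times 2^3 sign flips, so |Aut| = 2^3·3! = 48.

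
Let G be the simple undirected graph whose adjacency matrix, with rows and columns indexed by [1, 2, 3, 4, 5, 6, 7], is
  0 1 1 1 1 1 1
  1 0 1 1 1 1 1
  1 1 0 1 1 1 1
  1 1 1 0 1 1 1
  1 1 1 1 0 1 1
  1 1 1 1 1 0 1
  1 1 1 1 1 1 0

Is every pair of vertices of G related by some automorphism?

Yes

Every vertex has degree 6, so G is the complete graph K_7. Every bijection on the vertex set is an automorphism of K_7; hence Aut(K_7) ≅ S_7, order 5040. This group acts transitively on the 7 vertices.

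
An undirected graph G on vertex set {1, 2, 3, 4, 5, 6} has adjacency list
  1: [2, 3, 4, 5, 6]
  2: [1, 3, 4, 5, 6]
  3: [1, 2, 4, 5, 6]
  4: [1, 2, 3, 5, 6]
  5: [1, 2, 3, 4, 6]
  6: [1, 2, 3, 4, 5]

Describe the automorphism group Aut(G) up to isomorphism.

All 6 vertices are pairwise adjacent: G = K_6. Any permutation of the 6 vertices preserves K_6, so Aut(K_6) = S_6 of order 6! = 720.

the symmetric group on 6 letters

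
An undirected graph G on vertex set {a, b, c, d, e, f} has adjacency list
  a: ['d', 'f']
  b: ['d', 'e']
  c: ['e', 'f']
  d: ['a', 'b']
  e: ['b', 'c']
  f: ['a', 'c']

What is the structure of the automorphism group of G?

G is 2-regular and connected on 6 vertices, i.e. the cycle C_6. C_6 has 6 rotations and 6 reflections, so Aut(C_6) ≅ D_6 of order 12.

D_6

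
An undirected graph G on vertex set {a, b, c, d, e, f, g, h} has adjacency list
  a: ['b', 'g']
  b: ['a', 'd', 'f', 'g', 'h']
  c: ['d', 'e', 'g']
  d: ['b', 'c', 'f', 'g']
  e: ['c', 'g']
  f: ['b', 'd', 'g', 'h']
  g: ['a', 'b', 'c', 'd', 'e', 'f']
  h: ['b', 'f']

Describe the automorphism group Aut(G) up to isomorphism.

Degrees alone do not determine every vertex (e.g. a and e both have degree 2), but their neighbour-degree multisets differ: N(a) has degrees [5, 6] while N(e) has degrees [3, 6]. Repeating this refinement separates all vertices, so the only automorphism is the identity.

1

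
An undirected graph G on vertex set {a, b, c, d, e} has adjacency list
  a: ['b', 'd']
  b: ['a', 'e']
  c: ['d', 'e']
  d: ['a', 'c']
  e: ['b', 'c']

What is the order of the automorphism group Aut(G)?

Every vertex has degree 2 and the graph is connected, so G is the 5-cycle C_5. C_5 has 5 rotations and 5 reflections, so Aut(C_5) ≅ D_5 of order 10.

10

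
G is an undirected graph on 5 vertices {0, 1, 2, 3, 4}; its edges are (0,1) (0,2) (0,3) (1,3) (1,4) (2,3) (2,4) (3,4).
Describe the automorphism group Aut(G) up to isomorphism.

D_4

Vertex 3 is the unique vertex of degree 4; the remaining 4 vertices each have degree 3 and induce a cycle, so G is the wheel on 5 vertices with hub 3. Every automorphism fixes the hub and acts on the rim 4-cycle, so Aut(G) ≅ Aut(C_4) = D_4 of order 8.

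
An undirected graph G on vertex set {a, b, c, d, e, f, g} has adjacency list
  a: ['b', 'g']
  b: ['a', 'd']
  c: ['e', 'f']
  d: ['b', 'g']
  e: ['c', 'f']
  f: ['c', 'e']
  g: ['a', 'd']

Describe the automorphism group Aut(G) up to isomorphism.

G has two connected components, {a, b, d, g} and {c, e, f}; each is 2-regular, so G = C_4 ⊔ C_3. The components are non-isomorphic (different sizes), so Aut(G) = Aut(C_3) × Aut(C_4) = D_3 × D_4 of order 6·8 = 48.

D_3 × D_4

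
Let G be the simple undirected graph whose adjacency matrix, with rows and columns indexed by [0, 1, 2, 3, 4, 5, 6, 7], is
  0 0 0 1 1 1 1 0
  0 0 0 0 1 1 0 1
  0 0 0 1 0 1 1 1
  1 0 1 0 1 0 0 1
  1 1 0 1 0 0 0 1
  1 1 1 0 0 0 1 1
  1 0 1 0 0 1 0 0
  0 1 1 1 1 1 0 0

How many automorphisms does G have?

1

The degree sequence is [4, 3, 4, 4, 4, 5, 3, 5]. Checking the degree-preserving permutations of the vertex set shows that none except the identity preserves every edge, so Aut(G) is trivial.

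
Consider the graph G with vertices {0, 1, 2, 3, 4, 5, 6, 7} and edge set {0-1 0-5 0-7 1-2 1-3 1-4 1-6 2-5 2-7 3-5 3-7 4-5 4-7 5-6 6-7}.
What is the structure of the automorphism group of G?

The vertices split by degree into {1, 5, 7} (degree 5) and {0, 2, 3, 4, 6} (degree 3); every edge runs between the two parts, so G is the complete bipartite graph K_{3,5}. The parts have unequal sizes, so no automorphism swaps them; each part is permuted independently, giving S_3 × S_5 of order 3!·5! = 720.

S_3 × S_5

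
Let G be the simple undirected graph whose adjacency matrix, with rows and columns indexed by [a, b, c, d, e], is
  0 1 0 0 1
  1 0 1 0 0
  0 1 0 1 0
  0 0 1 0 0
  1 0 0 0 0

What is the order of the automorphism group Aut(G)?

The degree sequence is [2, 2, 2, 1, 1]; the two degree-1 vertices d and e are the ends of a path, so G = P_5. A path has exactly one nontrivial symmetry — reversal — giving Aut(G) of order 2.

2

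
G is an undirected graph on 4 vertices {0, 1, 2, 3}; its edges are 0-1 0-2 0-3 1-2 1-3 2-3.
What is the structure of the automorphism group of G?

S_4

All 4 vertices are pairwise adjacent: G = K_4. Every bijection on the vertex set is an automorphism of K_4; hence Aut(K_4) ≅ S_4, order 24.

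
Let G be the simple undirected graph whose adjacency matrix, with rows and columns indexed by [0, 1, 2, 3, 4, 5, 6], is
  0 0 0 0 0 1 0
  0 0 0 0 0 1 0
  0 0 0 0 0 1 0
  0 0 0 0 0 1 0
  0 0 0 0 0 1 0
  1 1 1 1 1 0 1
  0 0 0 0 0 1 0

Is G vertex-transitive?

No

Vertex 5 is the only vertex of degree 6, so every automorphism fixes it; G is not vertex-transitive.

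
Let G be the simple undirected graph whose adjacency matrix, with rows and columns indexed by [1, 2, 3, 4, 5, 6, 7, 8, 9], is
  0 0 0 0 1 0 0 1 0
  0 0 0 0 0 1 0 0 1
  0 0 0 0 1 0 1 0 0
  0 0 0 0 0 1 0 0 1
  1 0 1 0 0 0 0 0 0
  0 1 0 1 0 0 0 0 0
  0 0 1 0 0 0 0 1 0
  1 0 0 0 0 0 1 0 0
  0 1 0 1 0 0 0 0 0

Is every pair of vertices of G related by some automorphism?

No

G has two connected components, {1, 3, 5, 7, 8} and {2, 4, 6, 9}; each is 2-regular, so G = C_5 ⊔ C_4. The orbit of 1 under Aut(G) is {1, 3, 5, 7, 8}, which does not contain 2, so G is not vertex-transitive.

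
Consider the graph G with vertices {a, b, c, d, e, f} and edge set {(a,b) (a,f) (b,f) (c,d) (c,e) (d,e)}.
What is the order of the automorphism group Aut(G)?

72

G has two connected components, {a, b, f} and {c, d, e}; each is 2-regular, so G = C_3 ⊔ C_3. With two isomorphic components, Aut(G) = Aut(C_3) ≀ S_2 = (D_3 × D_3) ⋊ Z_2: permute each cycle by D_3, then optionally swap the two cycles. Order 2·(2·3)² = 72.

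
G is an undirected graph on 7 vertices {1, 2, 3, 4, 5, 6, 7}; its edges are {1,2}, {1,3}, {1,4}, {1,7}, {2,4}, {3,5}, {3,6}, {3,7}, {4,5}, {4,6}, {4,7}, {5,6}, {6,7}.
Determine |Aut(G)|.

1

Degrees alone do not determine every vertex (e.g. 1 and 3 both have degree 4), but their neighbour-degree multisets differ: N(1) has degrees [2, 4, 4, 5] while N(3) has degrees [3, 4, 4, 4]. Repeating this refinement separates all vertices, so the only automorphism is the identity.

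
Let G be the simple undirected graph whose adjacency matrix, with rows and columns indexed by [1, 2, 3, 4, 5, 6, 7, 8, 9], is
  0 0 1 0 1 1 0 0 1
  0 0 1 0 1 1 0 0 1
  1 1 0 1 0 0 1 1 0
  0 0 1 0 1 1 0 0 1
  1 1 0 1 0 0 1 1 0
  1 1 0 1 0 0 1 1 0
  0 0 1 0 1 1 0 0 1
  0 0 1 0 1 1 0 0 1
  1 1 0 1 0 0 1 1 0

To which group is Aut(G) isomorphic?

S_5 × S_4

The vertices split by degree into {3, 5, 6, 9} (degree 5) and {1, 2, 4, 7, 8} (degree 4); every edge runs between the two parts, so G is the complete bipartite graph K_{4,5}. The parts have unequal sizes, so no automorphism swaps them; each part is permuted independently, giving S_5 × S_4 of order 5!·4! = 2880.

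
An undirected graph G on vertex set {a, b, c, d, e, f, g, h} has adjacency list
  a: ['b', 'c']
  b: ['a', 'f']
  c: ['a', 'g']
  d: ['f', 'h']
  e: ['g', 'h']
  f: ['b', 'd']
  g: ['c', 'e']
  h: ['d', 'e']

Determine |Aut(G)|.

Every vertex has degree 2 and the graph is connected, so G is the 8-cycle C_8. C_8 has 8 rotations and 8 reflections, so Aut(C_8) ≅ D_8 of order 16.

16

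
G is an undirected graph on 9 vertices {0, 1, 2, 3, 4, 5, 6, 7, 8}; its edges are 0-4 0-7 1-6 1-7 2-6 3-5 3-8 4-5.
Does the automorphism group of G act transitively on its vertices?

No

Automorphisms preserve degree, but G has vertices of degree 1 and vertices of degree 2; no automorphism maps one to the other, so G is not vertex-transitive.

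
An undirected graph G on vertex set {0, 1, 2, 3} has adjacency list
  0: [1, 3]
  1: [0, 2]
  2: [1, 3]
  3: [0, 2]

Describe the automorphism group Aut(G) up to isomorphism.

G is 2-regular and bipartite on 2^2 = 4 vertices with girth 4; it is the hypercube graph Q_2. Aut(Q_2) consists of the signed permutations of the 2 coordinate axes: 2! permutations times 2^2 sign flips, so |Aut| = 2^2·2! = 8.

the dihedral group of order 8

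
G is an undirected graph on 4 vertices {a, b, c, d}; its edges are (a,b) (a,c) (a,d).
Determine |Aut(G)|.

Vertex a has degree 3 and every other vertex has degree 1, so G is the star K_{1,3} with centre a. Any automorphism fixes the centre and permutes the 3 leaves freely, so Aut(G) ≅ S_3 of order 3! = 6.

6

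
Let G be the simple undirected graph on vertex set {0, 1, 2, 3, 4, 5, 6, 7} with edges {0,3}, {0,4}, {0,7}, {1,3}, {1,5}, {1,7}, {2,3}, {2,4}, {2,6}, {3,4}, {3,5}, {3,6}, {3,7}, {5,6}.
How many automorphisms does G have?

14

Vertex 3 is the unique vertex of degree 7; the remaining 7 vertices each have degree 3 and induce a cycle, so G is the wheel on 8 vertices with hub 3. With the hub fixed, the remaining symmetry is that of the rim cycle C_7, giving the dihedral group D_7.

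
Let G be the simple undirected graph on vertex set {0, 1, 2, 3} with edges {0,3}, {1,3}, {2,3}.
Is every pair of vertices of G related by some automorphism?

No

Vertex 3 is the only vertex of degree 3, so every automorphism fixes it; G is not vertex-transitive.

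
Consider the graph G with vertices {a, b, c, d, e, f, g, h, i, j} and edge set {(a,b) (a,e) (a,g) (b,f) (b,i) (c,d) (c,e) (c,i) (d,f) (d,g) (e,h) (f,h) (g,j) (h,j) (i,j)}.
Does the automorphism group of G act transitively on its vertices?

G is 3-regular on 10 vertices with no triangles and no 4-cycles (girth 5): this is the Petersen graph. It is a classical fact that the Petersen graph has automorphism group S_5 (order 120), arising from its description as the Kneser graph K(5,2). This group acts transitively on the 10 vertices.

Yes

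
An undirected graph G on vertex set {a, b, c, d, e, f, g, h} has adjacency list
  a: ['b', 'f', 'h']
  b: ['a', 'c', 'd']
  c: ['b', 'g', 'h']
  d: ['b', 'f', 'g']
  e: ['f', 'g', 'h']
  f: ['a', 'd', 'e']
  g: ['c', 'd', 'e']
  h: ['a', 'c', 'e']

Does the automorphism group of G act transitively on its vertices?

Yes

G is 3-regular and bipartite on 2^3 = 8 vertices with girth 4; it is the hypercube graph Q_3. Aut(Q_3) consists of the signed permutations of the 3 coordinate axes: 3! permutations times 2^3 sign flips, so |Aut| = 2^3·3! = 48. This group acts transitively on the 8 vertices.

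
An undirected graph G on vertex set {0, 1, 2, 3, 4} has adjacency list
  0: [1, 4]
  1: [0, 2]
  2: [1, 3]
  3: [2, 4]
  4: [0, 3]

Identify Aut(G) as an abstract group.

the dihedral group of order 10

Every vertex has degree 2 and the graph is connected, so G is the 5-cycle C_5. C_5 has 5 rotations and 5 reflections, so Aut(C_5) ≅ D_5 of order 10.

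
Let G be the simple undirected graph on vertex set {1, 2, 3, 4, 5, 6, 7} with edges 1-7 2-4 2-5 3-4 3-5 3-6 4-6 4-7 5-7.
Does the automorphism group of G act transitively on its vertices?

No

Vertex 1 is the only vertex of degree 1, so every automorphism fixes it; G is not vertex-transitive.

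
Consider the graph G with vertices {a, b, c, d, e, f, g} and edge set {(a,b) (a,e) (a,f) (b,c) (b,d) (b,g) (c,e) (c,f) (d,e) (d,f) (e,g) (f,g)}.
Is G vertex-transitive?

No

Automorphisms preserve degree, but G has vertices of degree 3 and vertices of degree 4; no automorphism maps one to the other, so G is not vertex-transitive.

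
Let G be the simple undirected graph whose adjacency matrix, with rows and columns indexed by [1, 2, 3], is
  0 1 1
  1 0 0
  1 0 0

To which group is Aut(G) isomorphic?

The degree sequence is [2, 1, 1]; the two degree-1 vertices 2 and 3 are the ends of a path, so G = P_3. The only nontrivial automorphism of a path is the end-to-end reflection, so Aut(G) ≅ Z_2.

Z_2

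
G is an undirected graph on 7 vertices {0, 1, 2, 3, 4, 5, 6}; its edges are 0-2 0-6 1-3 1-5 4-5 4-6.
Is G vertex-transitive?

No

Automorphisms preserve degree, but G has vertices of degree 1 and vertices of degree 2; no automorphism maps one to the other, so G is not vertex-transitive.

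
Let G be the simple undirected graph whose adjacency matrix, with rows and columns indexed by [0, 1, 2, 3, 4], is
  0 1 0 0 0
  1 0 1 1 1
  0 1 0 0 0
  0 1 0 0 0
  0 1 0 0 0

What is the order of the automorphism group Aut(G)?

Vertex 1 has degree 4 and every other vertex has degree 1, so G is the star K_{1,4} with centre 1. Any automorphism fixes the centre and permutes the 4 leaves freely, so Aut(G) ≅ S_4 of order 4! = 24.

24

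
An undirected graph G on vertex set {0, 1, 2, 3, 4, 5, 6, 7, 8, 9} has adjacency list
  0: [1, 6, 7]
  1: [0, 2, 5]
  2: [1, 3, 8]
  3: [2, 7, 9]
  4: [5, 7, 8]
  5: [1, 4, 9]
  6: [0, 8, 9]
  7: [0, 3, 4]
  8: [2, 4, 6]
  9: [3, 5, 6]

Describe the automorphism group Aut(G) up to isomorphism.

S_5

G is 3-regular on 10 vertices with no triangles and no 4-cycles (girth 5): this is the Petersen graph. It is a classical fact that the Petersen graph has automorphism group S_5 (order 120), arising from its description as the Kneser graph K(5,2).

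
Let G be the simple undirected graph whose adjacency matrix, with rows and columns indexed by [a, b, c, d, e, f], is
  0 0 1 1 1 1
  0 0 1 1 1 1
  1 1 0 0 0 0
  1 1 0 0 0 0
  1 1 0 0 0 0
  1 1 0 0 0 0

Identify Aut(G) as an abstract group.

The vertices split by degree into {a, b} (degree 4) and {c, d, e, f} (degree 2); every edge runs between the two parts, so G is the complete bipartite graph K_{2,4}. Automorphisms preserve the bipartition setwise (since the parts differ in size) and act as S_2 × S_4 within it; |Aut| = 48.

S_2 × S_4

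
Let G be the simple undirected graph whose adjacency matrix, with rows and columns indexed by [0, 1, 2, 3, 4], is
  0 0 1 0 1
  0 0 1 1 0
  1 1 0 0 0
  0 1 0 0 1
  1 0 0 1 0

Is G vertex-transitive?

Yes

Every vertex has degree 2 and the graph is connected, so G is the 5-cycle C_5. C_5 has 5 rotations and 5 reflections, so Aut(C_5) ≅ D_5 of order 10. This group acts transitively on the 5 vertices.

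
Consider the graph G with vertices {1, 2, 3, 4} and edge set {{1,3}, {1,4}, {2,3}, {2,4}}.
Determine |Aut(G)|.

8

G is 2-regular and bipartite on 2^2 = 4 vertices with girth 4; it is the hypercube graph Q_2. Aut(Q_2) consists of the signed permutations of the 2 coordinate axes: 2! permutations times 2^2 sign flips, so |Aut| = 2^2·2! = 8.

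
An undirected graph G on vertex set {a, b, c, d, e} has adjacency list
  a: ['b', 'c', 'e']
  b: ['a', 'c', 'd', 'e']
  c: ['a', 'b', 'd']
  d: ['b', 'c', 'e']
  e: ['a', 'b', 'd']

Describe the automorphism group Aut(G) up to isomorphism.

the dihedral group of order 8

Vertex b is the unique vertex of degree 4; the remaining 4 vertices each have degree 3 and induce a cycle, so G is the wheel on 5 vertices with hub b. Every automorphism fixes the hub and acts on the rim 4-cycle, so Aut(G) ≅ Aut(C_4) = D_4 of order 8.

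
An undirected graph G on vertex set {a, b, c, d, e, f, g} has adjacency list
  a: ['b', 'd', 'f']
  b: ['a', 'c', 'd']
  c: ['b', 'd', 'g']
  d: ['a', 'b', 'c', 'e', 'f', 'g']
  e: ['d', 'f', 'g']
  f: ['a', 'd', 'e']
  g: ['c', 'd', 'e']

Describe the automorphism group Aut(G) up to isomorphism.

the dihedral group of order 12

Vertex d is the unique vertex of degree 6; the remaining 6 vertices each have degree 3 and induce a cycle, so G is the wheel on 7 vertices with hub d. With the hub fixed, the remaining symmetry is that of the rim cycle C_6, giving the dihedral group D_6.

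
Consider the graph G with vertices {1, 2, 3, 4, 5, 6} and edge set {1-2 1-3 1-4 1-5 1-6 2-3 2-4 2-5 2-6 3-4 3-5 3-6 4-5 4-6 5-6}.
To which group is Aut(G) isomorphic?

Every vertex has degree 5, so G is the complete graph K_6. Every bijection on the vertex set is an automorphism of K_6; hence Aut(K_6) ≅ S_6, order 720.

the symmetric group on 6 letters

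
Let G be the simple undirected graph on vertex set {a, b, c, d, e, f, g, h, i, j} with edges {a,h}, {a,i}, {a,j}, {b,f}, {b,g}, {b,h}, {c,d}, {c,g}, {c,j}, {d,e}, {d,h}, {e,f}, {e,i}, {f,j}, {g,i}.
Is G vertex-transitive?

Yes

G is 3-regular on 10 vertices with no triangles and no 4-cycles (girth 5): this is the Petersen graph. It is a classical fact that the Petersen graph has automorphism group S_5 (order 120), arising from its description as the Kneser graph K(5,2). This group acts transitively on the 10 vertices.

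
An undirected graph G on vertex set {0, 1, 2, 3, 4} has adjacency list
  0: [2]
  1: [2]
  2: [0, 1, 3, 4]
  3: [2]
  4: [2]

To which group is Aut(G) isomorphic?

S_4

Vertex 2 has degree 4 and every other vertex has degree 1, so G is the star K_{1,4} with centre 2. Any automorphism fixes the centre and permutes the 4 leaves freely, so Aut(G) ≅ S_4 of order 4! = 24.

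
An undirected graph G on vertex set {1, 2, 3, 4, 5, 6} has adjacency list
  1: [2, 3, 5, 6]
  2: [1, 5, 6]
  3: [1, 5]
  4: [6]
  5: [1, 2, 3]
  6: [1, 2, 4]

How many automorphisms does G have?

Degrees alone do not determine every vertex (e.g. 2 and 5 both have degree 3), but their neighbour-degree multisets differ: N(2) has degrees [3, 3, 4] while N(5) has degrees [2, 3, 4]. Repeating this refinement separates all vertices, so the only automorphism is the identity.

1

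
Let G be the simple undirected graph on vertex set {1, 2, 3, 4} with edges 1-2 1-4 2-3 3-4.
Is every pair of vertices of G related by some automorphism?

Yes

G is 2-regular and connected on 4 vertices, i.e. the cycle C_4. The automorphisms of the 4-cycle are exactly the symmetries of a regular 4-gon: the dihedral group D_4, |D_4| = 8. Under this action every vertex can be carried to every other, so G is vertex-transitive.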